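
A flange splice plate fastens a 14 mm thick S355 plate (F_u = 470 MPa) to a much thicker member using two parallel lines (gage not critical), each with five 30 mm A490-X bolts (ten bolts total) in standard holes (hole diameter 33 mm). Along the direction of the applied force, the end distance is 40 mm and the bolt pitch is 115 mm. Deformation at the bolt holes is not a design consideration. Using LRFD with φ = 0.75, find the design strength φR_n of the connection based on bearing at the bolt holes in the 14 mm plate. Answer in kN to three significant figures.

Per bolt r_n = 1.5 l_c t F_u ≤ 3.0 d t F_u; upper limit = 3.0 × 30 × 14 × 470 / 1000 = 592.2 kN.
Edge bolt: l_c = 40 − 33/2 = 23.5 mm → 1.5 × 23.5 × 14 × 470 / 1000 = 231.9 → r_n = 231.9 kN.
Interior bolts: l_c = 115 − 33 = 82 mm → 1.5 × 82 × 14 × 470 / 1000 = 809.3 → r_n = 592.2 kN.
R_n = 2 × 231.9 + 8 × 592.2 = 5201 kN.
Design strength φR_n = 0.75 × 5201 = 3900 kN.

3900 kN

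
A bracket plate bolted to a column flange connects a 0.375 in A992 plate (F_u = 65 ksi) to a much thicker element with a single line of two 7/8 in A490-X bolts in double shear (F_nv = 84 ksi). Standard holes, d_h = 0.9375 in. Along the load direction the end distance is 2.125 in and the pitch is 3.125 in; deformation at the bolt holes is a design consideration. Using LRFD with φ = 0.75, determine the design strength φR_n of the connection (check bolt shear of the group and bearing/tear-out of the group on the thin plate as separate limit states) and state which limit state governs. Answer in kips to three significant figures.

74.7 kips (bearing governs)

Bolt shear: A_b = π·0.875²/4 = 0.6013 in²; R_n = 84 × 0.6013 × 2 × 2 = 202 kips → 0.75 × 202 = 152 kips.
Bearing (1.2 l_c t F_u ≤ 2.4 d t F_u): upper limit = 2.4·0.875·0.375·65 = 51.19 kips.
  Edge l_c = 2.125 − 0.9375/2 = 1.656 → r_n = 48.45 kips; interior l_c = 3.125 − 0.9375 = 2.188 → r_n = 51.19 kips.
  R_n,bearing = 1·48.45 + 1·51.19 = 99.63 kips → 0.75 × 99.63 = 74.7 kips.
Bearing governs: 74.7 kips.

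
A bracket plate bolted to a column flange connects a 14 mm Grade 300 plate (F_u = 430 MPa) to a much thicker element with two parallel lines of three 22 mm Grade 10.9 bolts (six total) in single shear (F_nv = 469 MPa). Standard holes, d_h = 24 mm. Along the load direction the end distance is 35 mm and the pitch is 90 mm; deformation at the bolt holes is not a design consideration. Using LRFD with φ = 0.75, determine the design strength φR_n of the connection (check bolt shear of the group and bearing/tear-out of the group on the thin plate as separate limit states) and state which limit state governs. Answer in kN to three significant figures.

802 kN (bolt shear governs)

Bolt shear: A_b = π·22²/4 = 380.1 mm²; R_n = 469 × 380.1 × 6 × 1 / 1000 = 1070 kN → 0.75 × 1070 = 802 kN.
Bearing (1.5 l_c t F_u ≤ 3.0 d t F_u): upper limit = 3.0·22·14·430 / 1000 = 397.3 kN.
  Edge l_c = 35 − 24/2 = 23 → r_n = 207.7 kN; interior l_c = 90 − 24 = 66 → r_n = 397.3 kN.
  R_n,bearing = 2·207.7 + 4·397.3 = 2005 kN → 0.75 × 2005 = 1500 kN.
Bolt shear governs: 802 kN.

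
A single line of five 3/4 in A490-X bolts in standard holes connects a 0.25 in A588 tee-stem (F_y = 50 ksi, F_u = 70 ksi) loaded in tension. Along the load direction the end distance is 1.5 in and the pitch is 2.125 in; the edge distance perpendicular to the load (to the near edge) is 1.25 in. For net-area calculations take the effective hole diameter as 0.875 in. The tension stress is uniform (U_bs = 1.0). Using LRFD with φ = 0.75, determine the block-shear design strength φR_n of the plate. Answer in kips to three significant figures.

Shear plane L_v = 1.5 + 4·2.125 = 10 in; A_gv = 10 × 0.25 = 2.5 in².
A_nv = (10 − 4.5·0.875) × 0.25 = 1.516 in².
A_nt = (1.25 − 0.5·0.875) × 0.25 = 0.2031 in².
0.6 F_u A_nv = 63.66 kips; 0.6 F_y A_gv = 75 kips → shear rupture governs the shear term.
R_n = 63.66 + 1.0 × 70 × 0.2031 = 77.88 kips.
Design strength φR_n = 0.75 × 77.88 = 58.4 kips.

58.4 kips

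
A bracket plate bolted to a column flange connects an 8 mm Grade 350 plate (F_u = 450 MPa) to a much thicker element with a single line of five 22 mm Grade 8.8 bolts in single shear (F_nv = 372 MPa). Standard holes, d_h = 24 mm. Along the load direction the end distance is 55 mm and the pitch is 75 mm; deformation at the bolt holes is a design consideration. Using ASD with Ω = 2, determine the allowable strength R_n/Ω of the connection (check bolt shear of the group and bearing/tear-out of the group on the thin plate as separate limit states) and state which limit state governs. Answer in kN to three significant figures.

354 kN (bolt shear governs)

Bolt shear: A_b = π·22²/4 = 380.1 mm²; R_n = 372 × 380.1 × 5 × 1 / 1000 = 707 kN → 707 / 2 = 354 kN.
Bearing (1.2 l_c t F_u ≤ 2.4 d t F_u): upper limit = 2.4·22·8·450 / 1000 = 190.1 kN.
  Edge l_c = 55 − 24/2 = 43 → r_n = 185.8 kN; interior l_c = 75 − 24 = 51 → r_n = 190.1 kN.
  R_n,bearing = 1·185.8 + 4·190.1 = 946.1 kN → 946.1 / 2 = 473 kN.
Bolt shear governs: 354 kN.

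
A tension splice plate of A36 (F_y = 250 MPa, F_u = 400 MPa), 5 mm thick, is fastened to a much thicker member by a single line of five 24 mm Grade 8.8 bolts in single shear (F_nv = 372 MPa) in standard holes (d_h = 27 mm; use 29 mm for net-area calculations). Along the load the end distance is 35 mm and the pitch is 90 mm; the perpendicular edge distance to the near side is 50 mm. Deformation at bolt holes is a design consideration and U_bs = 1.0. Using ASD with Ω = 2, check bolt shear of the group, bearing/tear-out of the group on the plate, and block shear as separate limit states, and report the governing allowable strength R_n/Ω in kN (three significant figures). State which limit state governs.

Bolt shear: A_b = π·24²/4 = 452.4 mm²; R_n = 372 × 452.4 × 5 × 1 / 1000 = 841.4 kN → 841.4 / 2 = 421 kN.
Bearing: edge l_c = 21.5, r_n = 51.6 kN; interior l_c = 63, r_n = 115.2 kN; R_n = 51.6 + 4·115.2 = 512.4 kN → 256 kN.
Block shear: A_gv = 1975, A_nv = 1322, A_nt = 177.5 mm²; R_n = min(0.6F_uA_nv, 0.6F_yA_gv) + U_bs·F_u·A_nt = 367.2 kN → 184 kN.
Block shear governs: 184 kN.

184 kN (block shear governs)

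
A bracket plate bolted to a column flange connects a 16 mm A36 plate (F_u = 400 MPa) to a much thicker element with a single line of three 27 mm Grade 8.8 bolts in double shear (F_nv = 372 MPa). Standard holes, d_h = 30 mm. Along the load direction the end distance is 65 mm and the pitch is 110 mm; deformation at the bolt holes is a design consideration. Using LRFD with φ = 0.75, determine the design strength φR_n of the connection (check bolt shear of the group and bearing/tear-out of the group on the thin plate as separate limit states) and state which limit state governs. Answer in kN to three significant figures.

910 kN (bearing governs)

Bolt shear: A_b = π·27²/4 = 572.6 mm²; R_n = 372 × 572.6 × 3 × 2 / 1000 = 1278 kN → 0.75 × 1278 = 958 kN.
Bearing (1.2 l_c t F_u ≤ 2.4 d t F_u): upper limit = 2.4·27·16·400 / 1000 = 414.7 kN.
  Edge l_c = 65 − 30/2 = 50 → r_n = 384 kN; interior l_c = 110 − 30 = 80 → r_n = 414.7 kN.
  R_n,bearing = 1·384 + 2·414.7 = 1213 kN → 0.75 × 1213 = 910 kN.
Bearing governs: 910 kN.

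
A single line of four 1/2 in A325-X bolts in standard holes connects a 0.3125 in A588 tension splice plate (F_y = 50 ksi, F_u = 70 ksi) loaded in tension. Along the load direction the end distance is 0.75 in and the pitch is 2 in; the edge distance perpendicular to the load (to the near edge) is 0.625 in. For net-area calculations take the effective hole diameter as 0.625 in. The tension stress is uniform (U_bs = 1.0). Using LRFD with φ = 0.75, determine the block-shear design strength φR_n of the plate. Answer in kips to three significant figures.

Shear plane L_v = 0.75 + 3·2 = 6.75 in; A_gv = 6.75 × 0.3125 = 2.109 in².
A_nv = (6.75 − 3.5·0.625) × 0.3125 = 1.426 in².
A_nt = (0.625 − 0.5·0.625) × 0.3125 = 0.09766 in².
0.6 F_u A_nv = 59.88 kips; 0.6 F_y A_gv = 63.28 kips → shear rupture governs the shear term.
R_n = 59.88 + 1.0 × 70 × 0.09766 = 66.72 kips.
Design strength φR_n = 0.75 × 66.72 = 50 kips.

50 kips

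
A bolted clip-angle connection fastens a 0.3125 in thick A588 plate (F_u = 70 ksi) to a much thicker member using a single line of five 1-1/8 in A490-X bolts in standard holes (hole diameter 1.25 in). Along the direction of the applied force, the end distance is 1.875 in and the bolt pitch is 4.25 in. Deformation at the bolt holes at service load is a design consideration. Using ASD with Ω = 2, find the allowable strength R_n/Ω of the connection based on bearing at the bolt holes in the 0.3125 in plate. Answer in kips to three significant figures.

Per bolt r_n = 1.2 l_c t F_u ≤ 2.4 d t F_u; upper limit = 2.4 × 1.125 × 0.3125 × 70 = 59.06 kips.
Edge bolt: l_c = 1.875 − 1.25/2 = 1.25 in → 1.2 × 1.25 × 0.3125 × 70 = 32.81 → r_n = 32.81 kips.
Interior bolts: l_c = 4.25 − 1.25 = 3 in → 1.2 × 3 × 0.3125 × 70 = 78.75 → r_n = 59.06 kips.
R_n = 1 × 32.81 + 4 × 59.06 = 269.1 kips.
Allowable strength R_n/Ω = 269.1 / 2 = 135 kips.

135 kips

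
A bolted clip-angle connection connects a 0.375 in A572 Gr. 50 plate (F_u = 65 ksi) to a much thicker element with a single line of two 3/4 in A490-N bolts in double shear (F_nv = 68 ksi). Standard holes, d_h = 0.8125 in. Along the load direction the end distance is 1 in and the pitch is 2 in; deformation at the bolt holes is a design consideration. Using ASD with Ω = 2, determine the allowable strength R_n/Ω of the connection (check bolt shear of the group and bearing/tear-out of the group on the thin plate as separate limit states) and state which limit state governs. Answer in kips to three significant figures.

Bolt shear: A_b = π·0.75²/4 = 0.4418 in²; R_n = 68 × 0.4418 × 2 × 2 = 120.2 kips → 120.2 / 2 = 60.1 kips.
Bearing (1.2 l_c t F_u ≤ 2.4 d t F_u): upper limit = 2.4·0.75·0.375·65 = 43.87 kips.
  Edge l_c = 1 − 0.8125/2 = 0.5938 → r_n = 17.37 kips; interior l_c = 2 − 0.8125 = 1.188 → r_n = 34.73 kips.
  R_n,bearing = 1·17.37 + 1·34.73 = 52.1 kips → 52.1 / 2 = 26.1 kips.
Bearing governs: 26.1 kips.

26.1 kips (bearing governs)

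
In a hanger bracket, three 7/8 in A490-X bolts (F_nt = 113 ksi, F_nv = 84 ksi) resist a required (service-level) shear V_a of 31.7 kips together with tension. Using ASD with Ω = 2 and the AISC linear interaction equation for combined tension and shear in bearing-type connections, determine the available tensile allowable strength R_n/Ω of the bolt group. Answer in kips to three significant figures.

89.9 kips

A_b = π·0.875²/4 = 0.6013 in²; f_rv = 31.7 / (3 × 0.6013) = 17.57 ksi.
F'_nt = 1.3 F_nt − (Ω F_nt / F_nv) f_rv = 1.3·113 − (2·113/84)·17.57 = 99.62 ksi, capped at F_nt → F'_nt = 99.62 ksi.
R_n = F'_nt · A_b · n = 99.62 × 0.6013 × 3 = 179.7 kips.
Allowable strength R_n/Ω = 179.7 / 2 = 89.9 kips.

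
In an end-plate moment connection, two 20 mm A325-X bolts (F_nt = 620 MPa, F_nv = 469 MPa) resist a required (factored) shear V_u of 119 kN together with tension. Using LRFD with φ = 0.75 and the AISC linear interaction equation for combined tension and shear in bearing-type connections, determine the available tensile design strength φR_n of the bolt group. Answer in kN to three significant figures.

223 kN

A_b = π·20²/4 = 314.2 mm²; f_rv = 119 × 1000 / (2 × 314.2) = 189.4 MPa.
F'_nt = 1.3 F_nt − (F_nt / φF_nv) f_rv = 1.3·620 − (620/(0.75·469))·189.4 = 472.2 MPa, capped at F_nt → F'_nt = 472.2 MPa.
R_n = F'_nt · A_b · n = 472.2 × 314.2 × 2 / 1000 = 296.7 kN.
Design strength φR_n = 0.75 × 296.7 = 223 kN.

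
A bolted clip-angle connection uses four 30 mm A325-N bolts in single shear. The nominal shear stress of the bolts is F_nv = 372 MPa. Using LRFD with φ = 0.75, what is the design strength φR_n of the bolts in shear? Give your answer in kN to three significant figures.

789 kN

A_b = π × 30² / 4 = 706.9 mm².
R_n = F_nv · A_b · n · n_s = 372 × 706.9 × 4 × 1 / 1000 = 1052 kN.
Design strength φR_n = 0.75 × 1052 = 789 kN.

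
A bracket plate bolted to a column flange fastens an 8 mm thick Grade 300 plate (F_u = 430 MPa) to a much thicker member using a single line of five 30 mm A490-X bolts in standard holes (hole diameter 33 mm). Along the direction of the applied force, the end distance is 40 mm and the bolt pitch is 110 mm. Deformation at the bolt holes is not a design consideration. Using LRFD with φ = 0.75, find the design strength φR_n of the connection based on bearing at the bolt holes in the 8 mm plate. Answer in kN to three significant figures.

Per bolt r_n = 1.5 l_c t F_u ≤ 3.0 d t F_u; upper limit = 3.0 × 30 × 8 × 430 / 1000 = 309.6 kN.
Edge bolt: l_c = 40 − 33/2 = 23.5 mm → 1.5 × 23.5 × 8 × 430 / 1000 = 121.3 → r_n = 121.3 kN.
Interior bolts: l_c = 110 − 33 = 77 mm → 1.5 × 77 × 8 × 430 / 1000 = 397.3 → r_n = 309.6 kN.
R_n = 1 × 121.3 + 4 × 309.6 = 1360 kN.
Design strength φR_n = 0.75 × 1360 = 1020 kN.

1020 kN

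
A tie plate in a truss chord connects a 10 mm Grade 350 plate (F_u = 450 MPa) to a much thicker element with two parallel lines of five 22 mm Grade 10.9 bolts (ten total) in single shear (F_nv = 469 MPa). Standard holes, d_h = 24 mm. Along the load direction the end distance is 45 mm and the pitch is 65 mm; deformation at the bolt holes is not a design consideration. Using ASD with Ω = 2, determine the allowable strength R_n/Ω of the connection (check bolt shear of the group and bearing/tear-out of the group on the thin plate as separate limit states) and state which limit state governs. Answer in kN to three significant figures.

891 kN (bolt shear governs)

Bolt shear: A_b = π·22²/4 = 380.1 mm²; R_n = 469 × 380.1 × 10 × 1 / 1000 = 1783 kN → 1783 / 2 = 891 kN.
Bearing (1.5 l_c t F_u ≤ 3.0 d t F_u): upper limit = 3.0·22·10·450 / 1000 = 297 kN.
  Edge l_c = 45 − 24/2 = 33 → r_n = 222.8 kN; interior l_c = 65 − 24 = 41 → r_n = 276.8 kN.
  R_n,bearing = 2·222.8 + 8·276.8 = 2660 kN → 2660 / 2 = 1330 kN.
Bolt shear governs: 891 kN.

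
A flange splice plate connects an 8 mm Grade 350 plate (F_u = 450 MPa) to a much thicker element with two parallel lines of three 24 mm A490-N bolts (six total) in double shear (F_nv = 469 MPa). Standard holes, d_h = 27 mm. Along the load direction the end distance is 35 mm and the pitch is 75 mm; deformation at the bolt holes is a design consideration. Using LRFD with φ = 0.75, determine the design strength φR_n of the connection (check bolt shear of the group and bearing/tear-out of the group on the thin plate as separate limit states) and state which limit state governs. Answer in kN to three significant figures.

Bolt shear: A_b = π·24²/4 = 452.4 mm²; R_n = 469 × 452.4 × 6 × 2 / 1000 = 2546 kN → 0.75 × 2546 = 1910 kN.
Bearing (1.2 l_c t F_u ≤ 2.4 d t F_u): upper limit = 2.4·24·8·450 / 1000 = 207.4 kN.
  Edge l_c = 35 − 27/2 = 21.5 → r_n = 92.88 kN; interior l_c = 75 − 27 = 48 → r_n = 207.4 kN.
  R_n,bearing = 2·92.88 + 4·207.4 = 1015 kN → 0.75 × 1015 = 761 kN.
Bearing governs: 761 kN.

761 kN (bearing governs)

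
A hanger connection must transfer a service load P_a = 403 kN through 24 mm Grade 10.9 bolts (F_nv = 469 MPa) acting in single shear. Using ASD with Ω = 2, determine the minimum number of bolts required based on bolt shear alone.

4 bolts

A_b = π·24²/4 = 452.4 mm².
Per-bolt allowable strength R_n/Ω = 469 × 452.4 × 1 / 1000 / 2 = 106.1 kN.
n ≥ 403 / 106.1 = 3.799 → use 4 bolts.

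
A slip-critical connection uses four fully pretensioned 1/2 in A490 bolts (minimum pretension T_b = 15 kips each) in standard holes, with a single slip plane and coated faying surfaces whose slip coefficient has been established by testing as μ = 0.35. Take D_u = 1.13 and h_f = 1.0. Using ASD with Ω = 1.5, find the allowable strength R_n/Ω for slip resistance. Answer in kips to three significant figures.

R_n = μ · D_u · h_f · T_b · n_s · n_b = 0.35 × 1.13 × 1.0 × 15 × 1 × 4 = 23.73 kips.
Allowable strength R_n/Ω = 23.73 / 1.5 = 15.8 kips.

15.8 kips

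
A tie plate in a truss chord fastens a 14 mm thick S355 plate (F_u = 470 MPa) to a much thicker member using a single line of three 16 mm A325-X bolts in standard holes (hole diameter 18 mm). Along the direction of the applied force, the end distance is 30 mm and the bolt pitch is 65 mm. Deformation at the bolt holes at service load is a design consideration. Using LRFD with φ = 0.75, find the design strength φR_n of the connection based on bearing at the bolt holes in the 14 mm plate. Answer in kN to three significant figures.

503 kN

Per bolt r_n = 1.2 l_c t F_u ≤ 2.4 d t F_u; upper limit = 2.4 × 16 × 14 × 470 / 1000 = 252.7 kN.
Edge bolt: l_c = 30 − 18/2 = 21 mm → 1.2 × 21 × 14 × 470 / 1000 = 165.8 → r_n = 165.8 kN.
Interior bolts: l_c = 65 − 18 = 47 mm → 1.2 × 47 × 14 × 470 / 1000 = 371.1 → r_n = 252.7 kN.
R_n = 1 × 165.8 + 2 × 252.7 = 671.2 kN.
Design strength φR_n = 0.75 × 671.2 = 503 kN.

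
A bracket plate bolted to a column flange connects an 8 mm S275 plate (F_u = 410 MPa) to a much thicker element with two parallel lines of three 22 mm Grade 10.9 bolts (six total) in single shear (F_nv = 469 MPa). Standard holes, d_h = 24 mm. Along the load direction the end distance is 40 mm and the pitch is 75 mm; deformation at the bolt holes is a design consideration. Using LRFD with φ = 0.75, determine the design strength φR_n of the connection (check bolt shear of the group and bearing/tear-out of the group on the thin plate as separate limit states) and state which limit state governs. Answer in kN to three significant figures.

Bolt shear: A_b = π·22²/4 = 380.1 mm²; R_n = 469 × 380.1 × 6 × 1 / 1000 = 1070 kN → 0.75 × 1070 = 802 kN.
Bearing (1.2 l_c t F_u ≤ 2.4 d t F_u): upper limit = 2.4·22·8·410 / 1000 = 173.2 kN.
  Edge l_c = 40 − 24/2 = 28 → r_n = 110.2 kN; interior l_c = 75 − 24 = 51 → r_n = 173.2 kN.
  R_n,bearing = 2·110.2 + 4·173.2 = 913.2 kN → 0.75 × 913.2 = 685 kN.
Bearing governs: 685 kN.

685 kN (bearing governs)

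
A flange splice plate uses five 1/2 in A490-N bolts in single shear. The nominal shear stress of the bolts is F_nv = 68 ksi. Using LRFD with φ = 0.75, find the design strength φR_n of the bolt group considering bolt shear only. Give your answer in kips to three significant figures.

A_b = π × 0.5² / 4 = 0.1963 in².
R_n = F_nv · A_b · n · n_s = 68 × 0.1963 × 5 × 1 = 66.76 kips.
Design strength φR_n = 0.75 × 66.76 = 50.1 kips.

50.1 kips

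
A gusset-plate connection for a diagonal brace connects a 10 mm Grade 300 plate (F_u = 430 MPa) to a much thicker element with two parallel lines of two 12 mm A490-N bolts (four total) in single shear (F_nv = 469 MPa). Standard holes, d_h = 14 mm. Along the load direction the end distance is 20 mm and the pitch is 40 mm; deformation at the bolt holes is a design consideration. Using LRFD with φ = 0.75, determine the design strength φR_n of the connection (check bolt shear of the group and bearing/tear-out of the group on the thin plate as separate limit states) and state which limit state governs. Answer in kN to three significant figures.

159 kN (bolt shear governs)

Bolt shear: A_b = π·12²/4 = 113.1 mm²; R_n = 469 × 113.1 × 4 × 1 / 1000 = 212.2 kN → 0.75 × 212.2 = 159 kN.
Bearing (1.2 l_c t F_u ≤ 2.4 d t F_u): upper limit = 2.4·12·10·430 / 1000 = 123.8 kN.
  Edge l_c = 20 − 14/2 = 13 → r_n = 67.08 kN; interior l_c = 40 − 14 = 26 → r_n = 123.8 kN.
  R_n,bearing = 2·67.08 + 2·123.8 = 381.8 kN → 0.75 × 381.8 = 286 kN.
Bolt shear governs: 159 kN.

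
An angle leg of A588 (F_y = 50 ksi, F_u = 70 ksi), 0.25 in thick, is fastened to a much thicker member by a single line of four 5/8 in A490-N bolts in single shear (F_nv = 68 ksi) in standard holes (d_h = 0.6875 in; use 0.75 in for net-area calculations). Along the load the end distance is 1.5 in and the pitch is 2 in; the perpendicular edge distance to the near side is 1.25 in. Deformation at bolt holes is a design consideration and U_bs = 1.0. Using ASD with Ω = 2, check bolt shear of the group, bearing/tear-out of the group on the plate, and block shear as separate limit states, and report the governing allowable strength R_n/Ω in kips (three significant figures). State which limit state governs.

33.2 kips (block shear governs)

Bolt shear: A_b = π·0.625²/4 = 0.3068 in²; R_n = 68 × 0.3068 × 4 × 1 = 83.45 kips → 83.45 / 2 = 41.7 kips.
Bearing: edge l_c = 1.156, r_n = 24.28 kips; interior l_c = 1.312, r_n = 26.25 kips; R_n = 24.28 + 3·26.25 = 103 kips → 51.5 kips.
Block shear: A_gv = 1.875, A_nv = 1.219, A_nt = 0.2188 in²; R_n = min(0.6F_uA_nv, 0.6F_yA_gv) + U_bs·F_u·A_nt = 66.5 kips → 33.2 kips.
Block shear governs: 33.2 kips.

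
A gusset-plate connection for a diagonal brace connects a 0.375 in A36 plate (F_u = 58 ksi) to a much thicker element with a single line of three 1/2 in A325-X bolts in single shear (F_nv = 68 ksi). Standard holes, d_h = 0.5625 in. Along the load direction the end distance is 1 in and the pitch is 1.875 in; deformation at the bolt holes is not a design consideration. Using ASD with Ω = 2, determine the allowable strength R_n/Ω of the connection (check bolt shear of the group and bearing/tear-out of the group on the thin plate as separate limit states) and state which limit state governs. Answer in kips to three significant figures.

Bolt shear: A_b = π·0.5²/4 = 0.1963 in²; R_n = 68 × 0.1963 × 3 × 1 = 40.06 kips → 40.06 / 2 = 20 kips.
Bearing (1.5 l_c t F_u ≤ 3.0 d t F_u): upper limit = 3.0·0.5·0.375·58 = 32.62 kips.
  Edge l_c = 1 − 0.5625/2 = 0.7188 → r_n = 23.45 kips; interior l_c = 1.875 − 0.5625 = 1.312 → r_n = 32.62 kips.
  R_n,bearing = 1·23.45 + 2·32.62 = 88.7 kips → 88.7 / 2 = 44.3 kips.
Bolt shear governs: 20 kips.

20 kips (bolt shear governs)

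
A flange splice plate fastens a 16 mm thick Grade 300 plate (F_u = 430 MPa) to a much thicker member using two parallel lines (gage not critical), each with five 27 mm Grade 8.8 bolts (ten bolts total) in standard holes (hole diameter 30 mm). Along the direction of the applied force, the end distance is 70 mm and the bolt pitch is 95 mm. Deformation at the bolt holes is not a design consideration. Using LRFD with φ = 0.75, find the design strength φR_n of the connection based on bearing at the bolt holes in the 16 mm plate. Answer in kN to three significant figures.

4180 kN

Per bolt r_n = 1.5 l_c t F_u ≤ 3.0 d t F_u; upper limit = 3.0 × 27 × 16 × 430 / 1000 = 557.3 kN.
Edge bolt: l_c = 70 − 30/2 = 55 mm → 1.5 × 55 × 16 × 430 / 1000 = 567.6 → r_n = 557.3 kN.
Interior bolts: l_c = 95 − 30 = 65 mm → 1.5 × 65 × 16 × 430 / 1000 = 670.8 → r_n = 557.3 kN.
R_n = 2 × 557.3 + 8 × 557.3 = 5573 kN.
Design strength φR_n = 0.75 × 5573 = 4180 kN.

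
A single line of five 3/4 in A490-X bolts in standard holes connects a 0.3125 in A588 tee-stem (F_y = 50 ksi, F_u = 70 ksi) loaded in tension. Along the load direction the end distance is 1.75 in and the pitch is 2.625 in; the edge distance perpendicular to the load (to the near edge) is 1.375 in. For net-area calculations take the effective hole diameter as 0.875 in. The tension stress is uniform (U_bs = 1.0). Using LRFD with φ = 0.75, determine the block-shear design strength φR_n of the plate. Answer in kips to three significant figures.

Shear plane L_v = 1.75 + 4·2.625 = 12.25 in; A_gv = 12.25 × 0.3125 = 3.828 in².
A_nv = (12.25 − 4.5·0.875) × 0.3125 = 2.598 in².
A_nt = (1.375 − 0.5·0.875) × 0.3125 = 0.293 in².
0.6 F_u A_nv = 109.1 kips; 0.6 F_y A_gv = 114.8 kips → shear rupture governs the shear term.
R_n = 109.1 + 1.0 × 70 × 0.293 = 129.6 kips.
Design strength φR_n = 0.75 × 129.6 = 97.2 kips.

97.2 kips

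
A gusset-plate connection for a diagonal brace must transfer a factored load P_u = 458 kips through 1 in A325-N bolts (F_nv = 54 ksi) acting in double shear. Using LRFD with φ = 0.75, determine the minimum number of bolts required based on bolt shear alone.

A_b = π·1²/4 = 0.7854 in².
Per-bolt design strength φR_n = 0.75 × 54 × 0.7854 × 2 = 63.62 kips.
n ≥ 458 / 63.62 = 7.199 → use 8 bolts.

8 bolts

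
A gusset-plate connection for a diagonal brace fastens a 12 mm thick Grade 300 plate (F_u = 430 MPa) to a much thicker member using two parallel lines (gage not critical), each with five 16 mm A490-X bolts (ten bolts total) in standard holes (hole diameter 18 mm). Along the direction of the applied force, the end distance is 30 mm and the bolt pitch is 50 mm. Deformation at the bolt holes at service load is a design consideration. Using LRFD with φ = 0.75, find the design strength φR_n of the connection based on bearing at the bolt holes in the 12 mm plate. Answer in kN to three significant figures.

Per bolt r_n = 1.2 l_c t F_u ≤ 2.4 d t F_u; upper limit = 2.4 × 16 × 12 × 430 / 1000 = 198.1 kN.
Edge bolt: l_c = 30 − 18/2 = 21 mm → 1.2 × 21 × 12 × 430 / 1000 = 130 → r_n = 130 kN.
Interior bolts: l_c = 50 − 18 = 32 mm → 1.2 × 32 × 12 × 430 / 1000 = 198.1 → r_n = 198.1 kN.
R_n = 2 × 130 + 8 × 198.1 = 1845 kN.
Design strength φR_n = 0.75 × 1845 = 1380 kN.

1380 kN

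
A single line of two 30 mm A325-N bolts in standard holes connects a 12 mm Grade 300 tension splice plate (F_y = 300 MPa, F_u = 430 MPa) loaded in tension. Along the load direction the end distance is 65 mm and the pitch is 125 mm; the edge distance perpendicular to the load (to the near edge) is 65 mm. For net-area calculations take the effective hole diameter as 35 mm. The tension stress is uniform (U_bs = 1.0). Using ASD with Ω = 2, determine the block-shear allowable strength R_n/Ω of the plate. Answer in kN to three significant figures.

Shear plane L_v = 65 + 1·125 = 190 mm; A_gv = 190 × 12 = 2280 mm².
A_nv = (190 − 1.5·35) × 12 = 1650 mm².
A_nt = (65 − 0.5·35) × 12 = 570 mm².
0.6 F_u A_nv = 425.7 kN; 0.6 F_y A_gv = 410.4 kN → shear yielding governs the shear term.
R_n = 410.4 + 1.0 × 430 × 570 / 1000 = 655.5 kN.
Allowable strength R_n/Ω = 655.5 / 2 = 328 kN.

328 kN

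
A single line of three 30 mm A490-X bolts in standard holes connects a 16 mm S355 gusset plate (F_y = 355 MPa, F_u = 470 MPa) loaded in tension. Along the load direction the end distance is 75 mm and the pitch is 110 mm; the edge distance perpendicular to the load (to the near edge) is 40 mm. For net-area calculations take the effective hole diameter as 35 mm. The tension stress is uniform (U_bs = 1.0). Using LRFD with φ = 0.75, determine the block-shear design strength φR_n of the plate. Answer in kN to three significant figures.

Shear plane L_v = 75 + 2·110 = 295 mm; A_gv = 295 × 16 = 4720 mm².
A_nv = (295 − 2.5·35) × 16 = 3320 mm².
A_nt = (40 − 0.5·35) × 16 = 360 mm².
0.6 F_u A_nv = 936.2 kN; 0.6 F_y A_gv = 1005 kN → shear rupture governs the shear term.
R_n = 936.2 + 1.0 × 470 × 360 / 1000 = 1105 kN.
Design strength φR_n = 0.75 × 1105 = 829 kN.

829 kN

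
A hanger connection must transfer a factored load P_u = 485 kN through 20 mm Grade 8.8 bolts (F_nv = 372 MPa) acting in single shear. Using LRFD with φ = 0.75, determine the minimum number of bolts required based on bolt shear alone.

6 bolts

A_b = π·20²/4 = 314.2 mm².
Per-bolt design strength φR_n = 0.75 × 372 × 314.2 × 1 / 1000 = 87.65 kN.
n ≥ 485 / 87.65 = 5.533 → use 6 bolts.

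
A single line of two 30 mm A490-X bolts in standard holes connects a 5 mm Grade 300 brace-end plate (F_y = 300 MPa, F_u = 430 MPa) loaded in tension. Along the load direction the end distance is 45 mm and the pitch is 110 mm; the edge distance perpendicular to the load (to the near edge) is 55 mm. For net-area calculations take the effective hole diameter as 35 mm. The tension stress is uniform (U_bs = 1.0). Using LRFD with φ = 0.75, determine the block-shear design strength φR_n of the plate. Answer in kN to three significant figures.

160 kN

Shear plane L_v = 45 + 1·110 = 155 mm; A_gv = 155 × 5 = 775 mm².
A_nv = (155 − 1.5·35) × 5 = 512.5 mm².
A_nt = (55 − 0.5·35) × 5 = 187.5 mm².
0.6 F_u A_nv = 132.2 kN; 0.6 F_y A_gv = 139.5 kN → shear rupture governs the shear term.
R_n = 132.2 + 1.0 × 430 × 187.5 / 1000 = 212.8 kN.
Design strength φR_n = 0.75 × 212.8 = 160 kN.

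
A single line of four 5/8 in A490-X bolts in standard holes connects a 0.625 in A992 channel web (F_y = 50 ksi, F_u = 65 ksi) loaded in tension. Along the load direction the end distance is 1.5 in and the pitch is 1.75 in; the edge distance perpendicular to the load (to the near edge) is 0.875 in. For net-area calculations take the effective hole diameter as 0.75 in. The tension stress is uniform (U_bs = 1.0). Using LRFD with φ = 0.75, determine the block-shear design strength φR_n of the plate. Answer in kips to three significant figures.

Shear plane L_v = 1.5 + 3·1.75 = 6.75 in; A_gv = 6.75 × 0.625 = 4.219 in².
A_nv = (6.75 − 3.5·0.75) × 0.625 = 2.578 in².
A_nt = (0.875 − 0.5·0.75) × 0.625 = 0.3125 in².
0.6 F_u A_nv = 100.5 kips; 0.6 F_y A_gv = 126.6 kips → shear rupture governs the shear term.
R_n = 100.5 + 1.0 × 65 × 0.3125 = 120.9 kips.
Design strength φR_n = 0.75 × 120.9 = 90.6 kips.

90.6 kips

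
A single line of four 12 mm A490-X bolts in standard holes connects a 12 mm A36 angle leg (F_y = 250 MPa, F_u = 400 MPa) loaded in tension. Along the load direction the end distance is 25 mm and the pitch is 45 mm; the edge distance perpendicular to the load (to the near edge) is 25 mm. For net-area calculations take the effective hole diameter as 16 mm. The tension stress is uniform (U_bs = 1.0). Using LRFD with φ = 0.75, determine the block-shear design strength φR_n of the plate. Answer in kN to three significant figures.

Shear plane L_v = 25 + 3·45 = 160 mm; A_gv = 160 × 12 = 1920 mm².
A_nv = (160 − 3.5·16) × 12 = 1248 mm².
A_nt = (25 − 0.5·16) × 12 = 204 mm².
0.6 F_u A_nv = 299.5 kN; 0.6 F_y A_gv = 288 kN → shear yielding governs the shear term.
R_n = 288 + 1.0 × 400 × 204 / 1000 = 369.6 kN.
Design strength φR_n = 0.75 × 369.6 = 277 kN.

277 kN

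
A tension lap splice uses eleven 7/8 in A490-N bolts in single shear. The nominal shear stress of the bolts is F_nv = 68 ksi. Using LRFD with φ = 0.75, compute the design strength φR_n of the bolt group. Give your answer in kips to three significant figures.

337 kips

A_b = π × 0.875² / 4 = 0.6013 in².
R_n = F_nv · A_b · n · n_s = 68 × 0.6013 × 11 × 1 = 449.8 kips.
Design strength φR_n = 0.75 × 449.8 = 337 kips.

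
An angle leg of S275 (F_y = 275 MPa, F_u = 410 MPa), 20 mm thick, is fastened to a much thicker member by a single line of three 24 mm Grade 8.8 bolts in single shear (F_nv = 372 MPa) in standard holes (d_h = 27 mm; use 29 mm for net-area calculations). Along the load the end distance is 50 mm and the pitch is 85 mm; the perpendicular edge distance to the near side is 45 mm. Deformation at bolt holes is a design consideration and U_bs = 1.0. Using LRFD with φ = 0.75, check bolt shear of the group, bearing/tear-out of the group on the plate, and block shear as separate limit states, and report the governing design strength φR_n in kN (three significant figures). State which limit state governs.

Bolt shear: A_b = π·24²/4 = 452.4 mm²; R_n = 372 × 452.4 × 3 × 1 / 1000 = 504.9 kN → 0.75 × 504.9 = 379 kN.
Bearing: edge l_c = 36.5, r_n = 359.2 kN; interior l_c = 58, r_n = 472.3 kN; R_n = 359.2 + 2·472.3 = 1304 kN → 978 kN.
Block shear: A_gv = 4400, A_nv = 2950, A_nt = 610 mm²; R_n = min(0.6F_uA_nv, 0.6F_yA_gv) + U_bs·F_u·A_nt = 975.8 kN → 732 kN.
Bolt shear governs: 379 kN.

379 kN (bolt shear governs)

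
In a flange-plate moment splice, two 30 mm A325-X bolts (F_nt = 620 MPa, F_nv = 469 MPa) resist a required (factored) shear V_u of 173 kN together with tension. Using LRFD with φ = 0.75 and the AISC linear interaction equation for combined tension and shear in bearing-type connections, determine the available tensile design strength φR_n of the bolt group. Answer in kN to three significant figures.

A_b = π·30²/4 = 706.9 mm²; f_rv = 173 × 1000 / (2 × 706.9) = 122.4 MPa.
F'_nt = 1.3 F_nt − (F_nt / φF_nv) f_rv = 1.3·620 − (620/(0.75·469))·122.4 = 590.3 MPa, capped at F_nt → F'_nt = 590.3 MPa.
R_n = F'_nt · A_b · n = 590.3 × 706.9 × 2 / 1000 = 834.5 kN.
Design strength φR_n = 0.75 × 834.5 = 626 kN.

626 kN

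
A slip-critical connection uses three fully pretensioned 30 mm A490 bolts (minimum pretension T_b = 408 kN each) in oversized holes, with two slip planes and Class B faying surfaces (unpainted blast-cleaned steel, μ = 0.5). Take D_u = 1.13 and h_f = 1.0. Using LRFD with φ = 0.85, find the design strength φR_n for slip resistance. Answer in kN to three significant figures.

1180 kN

R_n = μ · D_u · h_f · T_b · n_s · n_b = 0.5 × 1.13 × 1.0 × 408 × 2 × 3 = 1383 kN.
Design strength φR_n = 0.85 × 1383 = 1180 kN.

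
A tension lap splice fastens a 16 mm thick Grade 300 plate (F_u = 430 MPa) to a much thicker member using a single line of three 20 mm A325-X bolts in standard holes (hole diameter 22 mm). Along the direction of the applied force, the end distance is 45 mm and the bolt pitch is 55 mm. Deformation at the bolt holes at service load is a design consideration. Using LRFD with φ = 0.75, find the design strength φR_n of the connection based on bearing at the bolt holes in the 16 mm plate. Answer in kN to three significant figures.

619 kN

Per bolt r_n = 1.2 l_c t F_u ≤ 2.4 d t F_u; upper limit = 2.4 × 20 × 16 × 430 / 1000 = 330.2 kN.
Edge bolt: l_c = 45 − 22/2 = 34 mm → 1.2 × 34 × 16 × 430 / 1000 = 280.7 → r_n = 280.7 kN.
Interior bolts: l_c = 55 − 22 = 33 mm → 1.2 × 33 × 16 × 430 / 1000 = 272.4 → r_n = 272.4 kN.
R_n = 1 × 280.7 + 2 × 272.4 = 825.6 kN.
Design strength φR_n = 0.75 × 825.6 = 619 kN.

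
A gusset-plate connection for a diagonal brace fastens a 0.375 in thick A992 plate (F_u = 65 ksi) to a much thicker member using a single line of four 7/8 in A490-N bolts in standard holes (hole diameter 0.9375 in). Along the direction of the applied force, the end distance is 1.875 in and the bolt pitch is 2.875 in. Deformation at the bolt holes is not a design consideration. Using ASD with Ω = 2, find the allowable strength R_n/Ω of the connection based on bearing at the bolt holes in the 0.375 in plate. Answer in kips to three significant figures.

122 kips

Per bolt r_n = 1.5 l_c t F_u ≤ 3.0 d t F_u; upper limit = 3.0 × 0.875 × 0.375 × 65 = 63.98 kips.
Edge bolt: l_c = 1.875 − 0.9375/2 = 1.406 in → 1.5 × 1.406 × 0.375 × 65 = 51.42 → r_n = 51.42 kips.
Interior bolts: l_c = 2.875 − 0.9375 = 1.938 in → 1.5 × 1.938 × 0.375 × 65 = 70.84 → r_n = 63.98 kips.
R_n = 1 × 51.42 + 3 × 63.98 = 243.4 kips.
Allowable strength R_n/Ω = 243.4 / 2 = 122 kips.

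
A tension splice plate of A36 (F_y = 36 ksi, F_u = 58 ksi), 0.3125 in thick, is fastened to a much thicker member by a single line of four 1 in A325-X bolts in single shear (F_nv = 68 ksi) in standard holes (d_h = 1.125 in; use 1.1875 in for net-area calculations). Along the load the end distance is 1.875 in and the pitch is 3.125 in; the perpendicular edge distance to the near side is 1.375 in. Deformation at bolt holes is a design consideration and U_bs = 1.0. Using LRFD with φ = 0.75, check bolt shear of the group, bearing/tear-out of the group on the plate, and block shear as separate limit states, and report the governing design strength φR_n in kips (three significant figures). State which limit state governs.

67.6 kips (block shear governs)

Bolt shear: A_b = π·1²/4 = 0.7854 in²; R_n = 68 × 0.7854 × 4 × 1 = 213.6 kips → 0.75 × 213.6 = 160 kips.
Bearing: edge l_c = 1.312, r_n = 28.55 kips; interior l_c = 2, r_n = 43.5 kips; R_n = 28.55 + 3·43.5 = 159 kips → 119 kips.
Block shear: A_gv = 3.516, A_nv = 2.217, A_nt = 0.2441 in²; R_n = min(0.6F_uA_nv, 0.6F_yA_gv) + U_bs·F_u·A_nt = 90.1 kips → 67.6 kips.
Block shear governs: 67.6 kips.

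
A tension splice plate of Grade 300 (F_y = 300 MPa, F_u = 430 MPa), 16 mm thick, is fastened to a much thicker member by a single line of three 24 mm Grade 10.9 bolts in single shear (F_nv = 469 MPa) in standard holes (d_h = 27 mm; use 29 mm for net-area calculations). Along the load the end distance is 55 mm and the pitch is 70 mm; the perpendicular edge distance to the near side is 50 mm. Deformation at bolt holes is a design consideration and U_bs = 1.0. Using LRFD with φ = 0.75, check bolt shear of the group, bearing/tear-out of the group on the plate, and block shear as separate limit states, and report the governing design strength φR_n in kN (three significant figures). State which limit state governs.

477 kN (bolt shear governs)

Bolt shear: A_b = π·24²/4 = 452.4 mm²; R_n = 469 × 452.4 × 3 × 1 / 1000 = 636.5 kN → 0.75 × 636.5 = 477 kN.
Bearing: edge l_c = 41.5, r_n = 342.6 kN; interior l_c = 43, r_n = 355 kN; R_n = 342.6 + 2·355 = 1053 kN → 789 kN.
Block shear: A_gv = 3120, A_nv = 1960, A_nt = 568 mm²; R_n = min(0.6F_uA_nv, 0.6F_yA_gv) + U_bs·F_u·A_nt = 749.9 kN → 562 kN.
Bolt shear governs: 477 kN.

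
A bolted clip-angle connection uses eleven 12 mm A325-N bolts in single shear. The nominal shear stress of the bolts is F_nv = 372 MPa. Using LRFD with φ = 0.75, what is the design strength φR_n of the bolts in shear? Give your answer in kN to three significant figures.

A_b = π × 12² / 4 = 113.1 mm².
R_n = F_nv · A_b · n · n_s = 372 × 113.1 × 11 × 1 / 1000 = 462.8 kN.
Design strength φR_n = 0.75 × 462.8 = 347 kN.

347 kN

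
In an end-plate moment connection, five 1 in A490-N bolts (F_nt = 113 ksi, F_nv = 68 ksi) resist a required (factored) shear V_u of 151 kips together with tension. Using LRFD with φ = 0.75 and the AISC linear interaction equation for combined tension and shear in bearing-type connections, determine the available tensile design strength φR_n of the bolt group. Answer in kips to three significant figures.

182 kips

A_b = π·1²/4 = 0.7854 in²; f_rv = 151 / (5 × 0.7854) = 38.45 ksi.
F'_nt = 1.3 F_nt − (F_nt / φF_nv) f_rv = 1.3·113 − (113/(0.75·68))·38.45 = 61.7 ksi, capped at F_nt → F'_nt = 61.7 ksi.
R_n = F'_nt · A_b · n = 61.7 × 0.7854 × 5 = 242.3 kips.
Design strength φR_n = 0.75 × 242.3 = 182 kips.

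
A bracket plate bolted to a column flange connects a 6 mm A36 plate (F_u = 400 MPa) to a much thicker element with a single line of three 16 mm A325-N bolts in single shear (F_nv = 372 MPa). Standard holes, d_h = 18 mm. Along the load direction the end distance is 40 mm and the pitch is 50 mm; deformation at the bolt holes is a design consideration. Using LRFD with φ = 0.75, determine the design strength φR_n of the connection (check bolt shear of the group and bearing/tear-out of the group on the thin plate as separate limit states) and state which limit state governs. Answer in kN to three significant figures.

168 kN (bolt shear governs)

Bolt shear: A_b = π·16²/4 = 201.1 mm²; R_n = 372 × 201.1 × 3 × 1 / 1000 = 224.4 kN → 0.75 × 224.4 = 168 kN.
Bearing (1.2 l_c t F_u ≤ 2.4 d t F_u): upper limit = 2.4·16·6·400 / 1000 = 92.16 kN.
  Edge l_c = 40 − 18/2 = 31 → r_n = 89.28 kN; interior l_c = 50 − 18 = 32 → r_n = 92.16 kN.
  R_n,bearing = 1·89.28 + 2·92.16 = 273.6 kN → 0.75 × 273.6 = 205 kN.
Bolt shear governs: 168 kN.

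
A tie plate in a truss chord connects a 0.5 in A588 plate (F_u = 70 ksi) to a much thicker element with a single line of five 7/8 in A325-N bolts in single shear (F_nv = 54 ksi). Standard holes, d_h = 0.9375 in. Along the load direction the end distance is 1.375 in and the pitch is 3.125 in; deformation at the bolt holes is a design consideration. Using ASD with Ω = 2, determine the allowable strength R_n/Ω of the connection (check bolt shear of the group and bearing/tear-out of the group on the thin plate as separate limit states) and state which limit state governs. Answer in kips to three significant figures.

81.2 kips (bolt shear governs)

Bolt shear: A_b = π·0.875²/4 = 0.6013 in²; R_n = 54 × 0.6013 × 5 × 1 = 162.4 kips → 162.4 / 2 = 81.2 kips.
Bearing (1.2 l_c t F_u ≤ 2.4 d t F_u): upper limit = 2.4·0.875·0.5·70 = 73.5 kips.
  Edge l_c = 1.375 − 0.9375/2 = 0.9062 → r_n = 38.06 kips; interior l_c = 3.125 − 0.9375 = 2.188 → r_n = 73.5 kips.
  R_n,bearing = 1·38.06 + 4·73.5 = 332.1 kips → 332.1 / 2 = 166 kips.
Bolt shear governs: 81.2 kips.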